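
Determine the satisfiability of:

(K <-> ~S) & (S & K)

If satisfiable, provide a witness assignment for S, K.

The formula is unsatisfiable.

Case S = True: the formula simplifies to ~K & K.
  K = True: the conjunct ~K is False.
  K = False: the conjunct K is False.
Case S = False: the conjunct S is False.
Both cases fail — unsatisfiable.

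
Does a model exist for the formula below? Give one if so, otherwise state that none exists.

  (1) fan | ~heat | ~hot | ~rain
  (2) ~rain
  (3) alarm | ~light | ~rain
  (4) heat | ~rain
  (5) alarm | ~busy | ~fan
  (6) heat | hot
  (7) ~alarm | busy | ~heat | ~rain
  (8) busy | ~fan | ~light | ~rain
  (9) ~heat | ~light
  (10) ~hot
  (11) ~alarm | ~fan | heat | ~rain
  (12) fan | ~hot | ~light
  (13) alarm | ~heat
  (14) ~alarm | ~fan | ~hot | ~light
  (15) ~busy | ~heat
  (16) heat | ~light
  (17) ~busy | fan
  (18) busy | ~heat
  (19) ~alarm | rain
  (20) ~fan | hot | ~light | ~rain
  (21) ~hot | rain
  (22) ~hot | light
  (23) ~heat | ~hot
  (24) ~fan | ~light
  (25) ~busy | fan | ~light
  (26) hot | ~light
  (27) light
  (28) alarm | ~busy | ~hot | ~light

Unsatisfiable

Case light = True:
  (~rain) forces rain = False.
  (~heat | ~light) forces heat = False.
  Clause (heat | ~light) is falsified — contradiction.
Case light = False:
  Clause (light) is falsified — contradiction.
Both cases fail, so the formula is unsatisfiable.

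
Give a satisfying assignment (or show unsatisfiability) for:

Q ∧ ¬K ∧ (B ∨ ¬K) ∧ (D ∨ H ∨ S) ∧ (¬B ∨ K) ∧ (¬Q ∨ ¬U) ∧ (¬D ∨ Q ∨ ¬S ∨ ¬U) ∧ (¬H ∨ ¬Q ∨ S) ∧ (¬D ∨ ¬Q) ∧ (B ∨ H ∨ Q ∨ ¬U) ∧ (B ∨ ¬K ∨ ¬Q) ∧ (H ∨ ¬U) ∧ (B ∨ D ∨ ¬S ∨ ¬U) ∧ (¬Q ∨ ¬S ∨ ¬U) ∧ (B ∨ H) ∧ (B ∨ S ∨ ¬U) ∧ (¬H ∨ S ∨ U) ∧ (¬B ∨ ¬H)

Unit clause (Q) forces Q = True.
Unit clause (¬K) forces K = False.
In (¬B ∨ K) only ¬B is left, so B = False.
In (¬Q ∨ ¬U) only ¬U is left, so U = False.
In (¬D ∨ ¬Q) only ¬D is left, so D = False.
In (B ∨ H) only H is left, so H = True.
In (¬H ∨ S ∨ U) only S is left, so S = True.
All clauses satisfied.

Q: True; D: False; S: True; H: True; B: False; U: False; K: False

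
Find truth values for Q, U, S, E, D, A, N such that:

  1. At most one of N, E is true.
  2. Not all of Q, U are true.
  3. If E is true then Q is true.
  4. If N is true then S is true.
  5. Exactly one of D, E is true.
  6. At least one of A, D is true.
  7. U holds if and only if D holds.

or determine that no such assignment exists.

Q = False, U = True, S = True, E = False, D = True, A = False, N = False

  (1) {N, E}: 0 true — at most one ✓
  (2) {Q, U}: 1/2 true — not all ✓
  (3) E=F ⇒ Q: vacuous ✓
  (4) N=F ⇒ S: vacuous ✓
  (5) {D, E}: 1 true — exactly one ✓
  (6) {A, D}: 1 true — at least one ✓
  (7) U=T, D=T — same ✓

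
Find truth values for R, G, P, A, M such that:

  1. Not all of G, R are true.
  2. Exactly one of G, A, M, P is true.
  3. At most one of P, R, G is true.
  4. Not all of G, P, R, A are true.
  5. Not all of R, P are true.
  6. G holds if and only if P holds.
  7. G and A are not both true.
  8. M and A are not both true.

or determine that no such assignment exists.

R = True, G = False, P = False, A = True, M = False

  (1) {G, R}: 1/2 true — not all ✓
  (2) {G, A, M, P}: 1 true — exactly one ✓
  (3) {P, R, G}: 1 true — at most one ✓
  (4) {G, P, R, A}: 2/4 true — not all ✓
  (5) {R, P}: 1/2 true — not all ✓
  (6) G=F, P=F — same ✓
  (7) G=F, A=T — not both ✓
  (8) M=F, A=T — not both ✓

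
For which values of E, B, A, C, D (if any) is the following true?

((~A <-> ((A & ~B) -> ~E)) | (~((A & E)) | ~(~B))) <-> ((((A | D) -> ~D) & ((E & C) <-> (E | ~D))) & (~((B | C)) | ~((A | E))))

No satisfying assignment exists.

Case E = True: the formula simplifies to ((~A <-> ~((A & ~B))) | (~A | ~(~B))) <-> ((((A | D) -> ~D) & C) & ~((B | C))).
  B = True: this becomes (~A | True) <-> ((((A | D) -> ~D) & C) & False) = False.
  B = False: simplifies to ((~A <-> ~A) | ~A) <-> ((((A | D) -> ~D) & C) & ~C).
    A = True: simplifies to (~D & C) & ~C.
      C = True: the conjunct ~C is False.
      C = False: the conjunct C is False.
    A = False: simplifies to ((D -> ~D) & C) & ~C.
      C = True: the conjunct ~C is False.
      C = False: the conjunct C is False.
Case E = False: the formula simplifies to (((A | D) -> ~D) & D) & (~((B | C)) | ~A).
  D = True: the conjunct (A | D) -> ~D becomes (A | True) -> ~True = False.
  D = False: the conjunct D is False.
Both cases fail — unsatisfiable.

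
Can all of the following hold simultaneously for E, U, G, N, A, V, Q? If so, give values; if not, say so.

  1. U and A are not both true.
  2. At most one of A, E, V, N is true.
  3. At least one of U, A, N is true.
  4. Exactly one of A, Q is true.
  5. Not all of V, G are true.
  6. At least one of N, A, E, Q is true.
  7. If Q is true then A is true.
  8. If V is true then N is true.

E = False, U = False, G = True, N = False, A = True, V = False, Q = False

  (1) U=F, A=T — not both ✓
  (2) {A, E, V, N}: 1 true — at most one ✓
  (3) {U, A, N}: 1 true — at least one ✓
  (4) {A, Q}: 1 true — exactly one ✓
  (5) {V, G}: 1/2 true — not all ✓
  (6) {N, A, E, Q}: 1 true — at least one ✓
  (7) Q=F ⇒ A: vacuous ✓
  (8) V=F ⇒ N: vacuous ✓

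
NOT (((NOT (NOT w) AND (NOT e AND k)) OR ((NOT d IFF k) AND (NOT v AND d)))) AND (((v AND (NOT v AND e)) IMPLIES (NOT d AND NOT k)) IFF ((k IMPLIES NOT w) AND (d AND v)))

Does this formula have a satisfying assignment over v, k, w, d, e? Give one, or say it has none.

v=T, k=F, w=T, d=T, e=T

  NOT (((NOT (NOT w) AND (NOT e AND k)) OR ((NOT d IFF k) AND (NOT v AND d)))) = True
    (NOT (NOT w) AND (NOT e AND k)) OR ((NOT d IFF k) AND (NOT v AND d)) = False
      NOT (NOT w) AND (NOT e AND k) = False
        NOT (NOT w) = True
          NOT w = False
        NOT e AND k = False
          NOT e = False
      (NOT d IFF k) AND (NOT v AND d) = False
        NOT d IFF k = True
          NOT d = False
        NOT v AND d = False
          NOT v = False
  ((v AND (NOT v AND e)) IMPLIES (NOT d AND NOT k)) IFF ((k IMPLIES NOT w) AND (d AND v)) = True
    (v AND (NOT v AND e)) IMPLIES (NOT d AND NOT k) = True
      v AND (NOT v AND e) = False
        NOT v AND e = False
          NOT v = False
      NOT d AND NOT k = False
        NOT d = False
        NOT k = True
    (k IMPLIES NOT w) AND (d AND v) = True
      k IMPLIES NOT w = True
        NOT w = False
      d AND v = True
Both conjuncts True, so the formula holds.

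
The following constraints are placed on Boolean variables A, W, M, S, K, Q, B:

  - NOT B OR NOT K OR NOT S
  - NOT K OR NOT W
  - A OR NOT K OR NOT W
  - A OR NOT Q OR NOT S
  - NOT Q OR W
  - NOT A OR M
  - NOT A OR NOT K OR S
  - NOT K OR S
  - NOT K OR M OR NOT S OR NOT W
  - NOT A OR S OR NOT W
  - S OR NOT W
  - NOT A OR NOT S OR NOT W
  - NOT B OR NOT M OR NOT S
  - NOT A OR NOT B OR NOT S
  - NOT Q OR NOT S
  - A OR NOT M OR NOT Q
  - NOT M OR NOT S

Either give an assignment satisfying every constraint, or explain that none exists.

A: False; W: True; M: False; S: True; K: False; Q: False; B: False

Set A = False.
Set W = True.
  then (NOT K OR NOT W) forces K = False.
  then (S OR NOT W) forces S = True.
  then (NOT Q OR NOT S) forces Q = False.
  then (NOT M OR NOT S) forces M = False.
Set B = False.
All clauses satisfied.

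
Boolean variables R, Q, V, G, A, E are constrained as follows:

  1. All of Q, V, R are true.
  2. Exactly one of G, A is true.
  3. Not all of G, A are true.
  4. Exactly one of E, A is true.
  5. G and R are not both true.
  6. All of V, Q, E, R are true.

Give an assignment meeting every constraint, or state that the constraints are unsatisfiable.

Case E = True:
  (1) forces Q = True.
  (1) forces V = True.
  (1) forces R = True.
  (4) with E=T forces A = False.
  (2) with A=F forces G = True.
  Constraint (5) is violated (G=T, R=T) — contradiction.
Case E = False:
  Constraint (6) is violated (E=F) — contradiction.
Both cases fail — unsatisfiable.

Unsatisfiable — no assignment works.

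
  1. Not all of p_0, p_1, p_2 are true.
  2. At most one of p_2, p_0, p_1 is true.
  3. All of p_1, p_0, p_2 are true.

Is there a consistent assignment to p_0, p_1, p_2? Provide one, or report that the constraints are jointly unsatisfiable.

Case p_0 = True:
  (2) with p_0=T forces p_2 = False.
  Constraint (3) is violated (p_2=F) — contradiction.
Case p_0 = False:
  Constraint (3) is violated (p_0=F) — contradiction.
Both cases fail — unsatisfiable.

The formula is unsatisfiable.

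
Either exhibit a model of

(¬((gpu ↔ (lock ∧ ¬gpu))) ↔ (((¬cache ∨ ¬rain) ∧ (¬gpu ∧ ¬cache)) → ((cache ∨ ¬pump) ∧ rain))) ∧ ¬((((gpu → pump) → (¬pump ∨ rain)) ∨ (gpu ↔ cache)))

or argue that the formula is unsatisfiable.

cache: True; gpu: False; pump: True; rain: False; lock: True

  ¬((gpu ↔ (lock ∧ ¬gpu))) ↔ (((¬cache ∨ ¬rain) ∧ (¬gpu ∧ ¬cache)) → ((cache ∨ ¬pump) ∧ rain)) = True
    ¬((gpu ↔ (lock ∧ ¬gpu))) = True
      gpu ↔ (lock ∧ ¬gpu) = False
        lock ∧ ¬gpu = True
          ¬gpu = True
    ((¬cache ∨ ¬rain) ∧ (¬gpu ∧ ¬cache)) → ((cache ∨ ¬pump) ∧ rain) = True
      (¬cache ∨ ¬rain) ∧ (¬gpu ∧ ¬cache) = False
        ¬cache ∨ ¬rain = True
          ¬cache = False
          ¬rain = True
        ¬gpu ∧ ¬cache = False
          ¬gpu = True
          ¬cache = False
      (cache ∨ ¬pump) ∧ rain = False
        cache ∨ ¬pump = True
          ¬pump = False
  ¬((((gpu → pump) → (¬pump ∨ rain)) ∨ (gpu ↔ cache))) = True
    ((gpu → pump) → (¬pump ∨ rain)) ∨ (gpu ↔ cache) = False
      (gpu → pump) → (¬pump ∨ rain) = False
        gpu → pump = True
        ¬pump ∨ rain = False
          ¬pump = False
      gpu ↔ cache = False
Both conjuncts True, so the formula holds.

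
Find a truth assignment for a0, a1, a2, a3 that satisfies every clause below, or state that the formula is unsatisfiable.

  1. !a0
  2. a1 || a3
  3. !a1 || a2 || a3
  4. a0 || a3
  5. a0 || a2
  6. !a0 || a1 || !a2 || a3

a0=F, a1=T, a2=T, a3=T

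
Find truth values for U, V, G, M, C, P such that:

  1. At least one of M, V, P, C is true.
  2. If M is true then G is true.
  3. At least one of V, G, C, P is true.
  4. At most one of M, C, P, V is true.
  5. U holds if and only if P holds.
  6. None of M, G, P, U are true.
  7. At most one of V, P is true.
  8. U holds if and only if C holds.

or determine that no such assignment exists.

U: False, V: True, G: False, M: False, C: False, P: False

  (1) {M, V, P, C}: 1 true — at least one ✓
  (2) M=F ⇒ G: vacuous ✓
  (3) {V, G, C, P}: 1 true — at least one ✓
  (4) {M, C, P, V}: 1 true — at most one ✓
  (5) U=F, P=F — same ✓
  (6) {M, G, P, U}: 0 true — none ✓
  (7) {V, P}: 1 true — at most one ✓
  (8) U=F, C=F — same ✓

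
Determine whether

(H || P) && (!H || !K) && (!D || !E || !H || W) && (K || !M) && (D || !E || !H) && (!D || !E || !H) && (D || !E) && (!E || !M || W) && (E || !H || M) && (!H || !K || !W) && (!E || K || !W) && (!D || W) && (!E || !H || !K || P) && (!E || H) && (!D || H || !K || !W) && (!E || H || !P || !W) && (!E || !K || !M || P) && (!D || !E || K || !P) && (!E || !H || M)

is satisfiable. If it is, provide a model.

M=F, W=F, D=F, K=T, P=T, E=F, H=F

Set M = False.
Set W = False.
  then (!D || W) forces D = False.
  then (D || !E) forces E = False.
  then (E || !H || M) forces H = False.
  then (H || P) forces P = True.
Set K = True.
All clauses satisfied.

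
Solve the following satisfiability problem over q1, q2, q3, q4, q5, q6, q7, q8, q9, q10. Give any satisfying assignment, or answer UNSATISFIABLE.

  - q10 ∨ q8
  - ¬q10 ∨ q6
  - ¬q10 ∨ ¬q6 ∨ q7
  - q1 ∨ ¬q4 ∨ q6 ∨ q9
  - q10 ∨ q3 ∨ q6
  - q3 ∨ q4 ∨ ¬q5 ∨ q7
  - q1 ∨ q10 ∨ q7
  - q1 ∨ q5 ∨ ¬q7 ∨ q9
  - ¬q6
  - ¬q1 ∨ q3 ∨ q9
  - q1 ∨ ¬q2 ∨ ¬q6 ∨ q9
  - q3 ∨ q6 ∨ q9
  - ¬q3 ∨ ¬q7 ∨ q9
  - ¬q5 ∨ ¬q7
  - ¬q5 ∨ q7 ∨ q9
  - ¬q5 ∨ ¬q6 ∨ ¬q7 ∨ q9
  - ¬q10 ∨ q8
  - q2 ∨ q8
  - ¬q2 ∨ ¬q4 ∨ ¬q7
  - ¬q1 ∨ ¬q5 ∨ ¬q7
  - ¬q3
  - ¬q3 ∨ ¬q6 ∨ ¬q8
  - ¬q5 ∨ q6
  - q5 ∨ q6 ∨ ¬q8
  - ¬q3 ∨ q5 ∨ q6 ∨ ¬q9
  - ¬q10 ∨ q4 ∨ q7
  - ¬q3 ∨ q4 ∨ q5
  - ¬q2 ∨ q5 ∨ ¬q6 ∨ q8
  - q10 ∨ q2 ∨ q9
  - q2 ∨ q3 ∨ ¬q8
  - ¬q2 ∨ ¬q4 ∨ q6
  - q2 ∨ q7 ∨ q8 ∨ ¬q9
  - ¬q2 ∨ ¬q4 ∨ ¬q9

Unsatisfiable — no assignment works.

Case q3 = True:
  Clause (¬q3) is falsified — contradiction.
Case q3 = False:
  (¬q6) forces q6 = False.
  (¬q10 ∨ q6) forces q10 = False.
  Clause (q10 ∨ q3 ∨ q6) is falsified — contradiction.
Both cases fail, so the formula is unsatisfiable.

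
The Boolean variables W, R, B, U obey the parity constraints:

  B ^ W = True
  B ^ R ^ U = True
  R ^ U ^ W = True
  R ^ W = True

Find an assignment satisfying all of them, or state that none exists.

The formula is unsatisfiable.

Adding constraints 1, 2, 3 mod 2: every variable appears an even number of times on the left, so the left side is 0.
But the right sides sum to 1 (mod 2). 0 ≠ 1 — the system is inconsistent.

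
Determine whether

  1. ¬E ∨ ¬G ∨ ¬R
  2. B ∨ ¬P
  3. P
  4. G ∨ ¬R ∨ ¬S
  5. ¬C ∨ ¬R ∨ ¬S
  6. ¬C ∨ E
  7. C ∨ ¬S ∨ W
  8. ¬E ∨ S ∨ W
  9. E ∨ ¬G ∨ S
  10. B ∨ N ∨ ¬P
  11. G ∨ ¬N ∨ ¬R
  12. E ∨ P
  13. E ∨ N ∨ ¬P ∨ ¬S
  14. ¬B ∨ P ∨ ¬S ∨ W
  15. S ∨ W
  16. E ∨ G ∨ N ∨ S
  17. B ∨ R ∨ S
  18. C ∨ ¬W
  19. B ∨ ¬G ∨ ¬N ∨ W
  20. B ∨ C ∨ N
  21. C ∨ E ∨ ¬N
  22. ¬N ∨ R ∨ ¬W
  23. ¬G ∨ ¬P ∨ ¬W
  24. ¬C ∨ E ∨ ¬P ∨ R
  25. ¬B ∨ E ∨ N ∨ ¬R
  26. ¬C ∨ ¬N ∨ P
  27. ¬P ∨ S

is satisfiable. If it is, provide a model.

R = False; B = True; E = True; S = True; N = False; C = True; W = True; P = True; G = False

Unit clause (P) forces P = True.
In (¬P ∨ S) only S is left, so S = True.
In (B ∨ ¬P) only B is left, so B = True.
Try R = True:
  (G ∨ ¬R ∨ ¬S) forces G = True.
  (¬E ∨ ¬G ∨ ¬R) forces E = False.
  (¬C ∨ ¬R ∨ ¬S) forces C = False.
  (C ∨ ¬S ∨ W) forces W = True.
  clause (C ∨ ¬W) is falsified — backtrack.
So R = False.
Set E = True.
Set N = False.
Set C = True.
Set W = True.
  then (¬G ∨ ¬P ∨ ¬W) forces G = False.
All clauses satisfied.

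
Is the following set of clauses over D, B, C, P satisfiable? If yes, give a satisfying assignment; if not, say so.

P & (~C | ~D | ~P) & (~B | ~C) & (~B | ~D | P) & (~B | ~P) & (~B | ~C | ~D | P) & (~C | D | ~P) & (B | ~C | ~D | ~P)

D: False; B: False; C: False; P: True

Unit clause (P) forces P = True.
In (~B | ~P) only ~B is left, so B = False.
Set D = False.
  then (~C | D | ~P) forces C = False.
All clauses satisfied.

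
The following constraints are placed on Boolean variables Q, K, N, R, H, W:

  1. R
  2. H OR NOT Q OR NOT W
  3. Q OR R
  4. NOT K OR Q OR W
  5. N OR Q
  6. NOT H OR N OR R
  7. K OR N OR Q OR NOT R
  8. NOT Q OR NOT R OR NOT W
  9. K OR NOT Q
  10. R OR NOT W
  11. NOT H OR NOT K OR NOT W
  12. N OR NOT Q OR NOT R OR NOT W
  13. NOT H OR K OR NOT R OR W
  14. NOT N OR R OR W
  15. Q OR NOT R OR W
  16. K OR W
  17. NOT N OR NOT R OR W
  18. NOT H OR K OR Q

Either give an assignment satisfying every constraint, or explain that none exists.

Unit clause (R) forces R = True.
Set Q = True.
  then (NOT Q OR NOT R OR NOT W) forces W = False.
  then (K OR NOT Q) forces K = True.
  then (NOT N OR NOT R OR W) forces N = False.
Set H = True.
All clauses satisfied.

Q = True, K = True, N = False, R = True, H = True, W = False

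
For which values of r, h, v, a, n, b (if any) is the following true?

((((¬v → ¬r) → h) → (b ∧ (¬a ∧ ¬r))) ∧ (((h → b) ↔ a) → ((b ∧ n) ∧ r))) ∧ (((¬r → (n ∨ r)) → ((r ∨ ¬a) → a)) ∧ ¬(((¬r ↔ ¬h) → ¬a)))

The formula is unsatisfiable.

Case a = True: the formula simplifies to (¬(((¬v → ¬r) → h)) ∧ ((h → b) → ((b ∧ n) ∧ r))) ∧ ¬(¬((¬r ↔ ¬h))).
  h = True: the conjunct ¬(((¬v → ¬r) → h)) becomes ¬(((¬v → ¬r) → True)) = False.
  h = False: simplifies to (¬(¬((¬v → ¬r))) ∧ ((b ∧ n) ∧ r)) ∧ ¬(¬(¬r)).
    r = True: the conjunct ¬(¬(¬r)) becomes ¬(¬False) = False.
    r = False: the conjunct r is False.
Case a = False: the conjunct ¬(((¬r ↔ ¬h) → ¬a)) becomes ¬(((¬r ↔ ¬h) → True)) = False.
Both cases fail — unsatisfiable.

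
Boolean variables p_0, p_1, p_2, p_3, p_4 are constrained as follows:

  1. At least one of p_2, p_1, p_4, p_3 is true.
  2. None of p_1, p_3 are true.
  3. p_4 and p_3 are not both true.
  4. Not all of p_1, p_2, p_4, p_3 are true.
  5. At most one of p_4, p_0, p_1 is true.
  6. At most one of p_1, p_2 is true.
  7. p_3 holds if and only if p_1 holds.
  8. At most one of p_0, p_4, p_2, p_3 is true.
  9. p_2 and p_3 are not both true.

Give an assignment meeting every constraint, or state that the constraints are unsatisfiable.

p_0 = False, p_1 = False, p_2 = True, p_3 = False, p_4 = False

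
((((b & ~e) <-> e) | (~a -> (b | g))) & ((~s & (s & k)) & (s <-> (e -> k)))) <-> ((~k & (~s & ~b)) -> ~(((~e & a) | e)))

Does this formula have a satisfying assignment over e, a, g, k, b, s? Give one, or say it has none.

e = False, a = True, g = True, k = False, b = False, s = False

  ((((b & ~e) <-> e) | (~a -> (b | g))) & ((~s & (s & k)) & (s <-> (e -> k)))) <-> ((~k & (~s & ~b)) -> ~(((~e & a) | e))) = True
    (((b & ~e) <-> e) | (~a -> (b | g))) & ((~s & (s & k)) & (s <-> (e -> k))) = False
      ((b & ~e) <-> e) | (~a -> (b | g)) = True
        (b & ~e) <-> e = True
          b & ~e = False
            ~e = True
        ~a -> (b | g) = True
          ~a = False
          b | g = True
      (~s & (s & k)) & (s <-> (e -> k)) = False
        ~s & (s & k) = False
          ~s = True
          s & k = False
        s <-> (e -> k) = False
          e -> k = True
    (~k & (~s & ~b)) -> ~(((~e & a) | e)) = False
      ~k & (~s & ~b) = True
        ~k = True
        ~s & ~b = True
          ~s = True
          ~b = True
      ~(((~e & a) | e)) = False
        (~e & a) | e = True
          ~e & a = True
            ~e = True
The formula evaluates to True.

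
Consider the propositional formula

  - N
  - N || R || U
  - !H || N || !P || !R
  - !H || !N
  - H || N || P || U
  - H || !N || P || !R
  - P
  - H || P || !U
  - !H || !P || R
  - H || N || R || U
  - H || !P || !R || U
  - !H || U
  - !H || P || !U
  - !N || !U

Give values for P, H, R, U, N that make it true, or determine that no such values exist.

Unit clause (N) forces N = True.
In (!H || !N) only !H is left, so H = False.
Unit clause (P) forces P = True.
In (!N || !U) only !U is left, so U = False.
In (H || !P || !R || U) only !R is left, so R = False.
All clauses satisfied.

P: True; H: False; R: False; U: False; N: True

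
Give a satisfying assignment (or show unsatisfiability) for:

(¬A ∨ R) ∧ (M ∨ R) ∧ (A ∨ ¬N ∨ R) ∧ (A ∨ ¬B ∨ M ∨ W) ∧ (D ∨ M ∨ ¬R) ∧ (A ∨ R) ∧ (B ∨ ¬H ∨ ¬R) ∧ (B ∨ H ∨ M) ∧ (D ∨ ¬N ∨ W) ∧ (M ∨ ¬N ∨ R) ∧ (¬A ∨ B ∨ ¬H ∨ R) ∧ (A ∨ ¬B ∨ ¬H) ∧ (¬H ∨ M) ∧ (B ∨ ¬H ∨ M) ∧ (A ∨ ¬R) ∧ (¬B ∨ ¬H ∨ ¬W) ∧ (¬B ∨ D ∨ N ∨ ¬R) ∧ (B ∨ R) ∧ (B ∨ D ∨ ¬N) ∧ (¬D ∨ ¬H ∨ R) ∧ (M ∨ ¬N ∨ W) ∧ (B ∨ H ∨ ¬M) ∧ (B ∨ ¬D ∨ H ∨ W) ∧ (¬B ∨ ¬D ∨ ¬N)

D = True, B = True, W = True, R = True, N = False, H = False, A = True, M = False

Set D = True.
Try B = False:
  (B ∨ R) forces R = True.
  (B ∨ ¬H ∨ ¬R) forces H = False.
  (B ∨ H ∨ M) forces M = True.
  clause (B ∨ H ∨ ¬M) is falsified — backtrack.
So B = True.
  then (¬B ∨ ¬D ∨ ¬N) forces N = False.
Set W = True.
  then (¬B ∨ ¬H ∨ ¬W) forces H = False.
Set R = True.
  then (A ∨ ¬R) forces A = True.
Set M = False.
All clauses satisfied.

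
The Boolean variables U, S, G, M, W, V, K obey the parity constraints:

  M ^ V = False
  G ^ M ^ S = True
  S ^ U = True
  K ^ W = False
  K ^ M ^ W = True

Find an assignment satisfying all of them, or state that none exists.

U = True; S = False; G = False; M = True; W = True; V = True; K = True

M ^ V = T ^ T = False ✓
G ^ M ^ S = F ^ T ^ F = True ✓
S ^ U = F ^ T = True ✓
K ^ W = T ^ T = False ✓
K ^ M ^ W = T ^ T ^ T = True ✓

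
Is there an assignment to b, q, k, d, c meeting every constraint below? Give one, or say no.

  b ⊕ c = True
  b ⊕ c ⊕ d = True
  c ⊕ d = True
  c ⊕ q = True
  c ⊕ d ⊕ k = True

b = False, q = False, k = False, d = False, c = True

b ⊕ c = F ⊕ T = True ✓
b ⊕ c ⊕ d = F ⊕ T ⊕ F = True ✓
c ⊕ d = T ⊕ F = True ✓
c ⊕ q = T ⊕ F = True ✓
c ⊕ d ⊕ k = T ⊕ F ⊕ F = True ✓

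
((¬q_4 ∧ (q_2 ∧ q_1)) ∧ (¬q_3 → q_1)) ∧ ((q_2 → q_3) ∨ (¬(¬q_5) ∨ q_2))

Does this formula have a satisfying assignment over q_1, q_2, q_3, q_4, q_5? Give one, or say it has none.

q_1=T, q_2=T, q_3=F, q_4=F, q_5=F

  (¬q_4 ∧ (q_2 ∧ q_1)) ∧ (¬q_3 → q_1) = True
    ¬q_4 ∧ (q_2 ∧ q_1) = True
      ¬q_4 = True
      q_2 ∧ q_1 = True
    ¬q_3 → q_1 = True
      ¬q_3 = True
  (q_2 → q_3) ∨ (¬(¬q_5) ∨ q_2) = True
    q_2 → q_3 = False
    ¬(¬q_5) ∨ q_2 = True
      ¬(¬q_5) = False
        ¬q_5 = True
Both conjuncts True, so the formula holds.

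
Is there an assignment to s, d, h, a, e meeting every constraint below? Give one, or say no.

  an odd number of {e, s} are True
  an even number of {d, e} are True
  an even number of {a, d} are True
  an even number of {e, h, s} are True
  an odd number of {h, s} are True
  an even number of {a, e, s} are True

s = False, d = True, h = True, a = True, e = True

{e, s}: 1 true → odd ✓
{d, e}: 2 true → even ✓
{a, d}: 2 true → even ✓
{e, h, s}: 2 true → even ✓
{h, s}: 1 true → odd ✓
{a, e, s}: 2 true → even ✓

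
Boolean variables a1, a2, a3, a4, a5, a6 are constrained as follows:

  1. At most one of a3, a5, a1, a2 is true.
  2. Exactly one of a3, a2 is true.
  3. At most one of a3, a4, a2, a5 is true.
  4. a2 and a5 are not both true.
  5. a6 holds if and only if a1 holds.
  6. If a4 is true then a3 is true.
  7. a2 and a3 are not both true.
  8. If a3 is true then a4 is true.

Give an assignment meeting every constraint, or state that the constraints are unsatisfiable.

a1 = False; a2 = True; a3 = False; a4 = False; a5 = False; a6 = False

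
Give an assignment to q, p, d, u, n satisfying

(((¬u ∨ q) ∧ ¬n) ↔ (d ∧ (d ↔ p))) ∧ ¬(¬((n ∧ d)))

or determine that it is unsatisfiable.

q: False; p: False; d: True; u: False; n: True

  ((¬u ∨ q) ∧ ¬n) ↔ (d ∧ (d ↔ p)) = True
    (¬u ∨ q) ∧ ¬n = False
      ¬u ∨ q = True
        ¬u = True
      ¬n = False
    d ∧ (d ↔ p) = False
      d ↔ p = False
  ¬(¬((n ∧ d))) = True
    ¬((n ∧ d)) = False
      n ∧ d = True
Both conjuncts True, so the formula holds.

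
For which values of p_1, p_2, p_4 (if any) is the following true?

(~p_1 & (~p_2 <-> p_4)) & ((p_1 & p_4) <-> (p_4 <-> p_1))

p_1 = False, p_2 = False, p_4 = True

  ~p_1 & (~p_2 <-> p_4) = True
    ~p_1 = True
    ~p_2 <-> p_4 = True
      ~p_2 = True
  (p_1 & p_4) <-> (p_4 <-> p_1) = True
    p_1 & p_4 = False
    p_4 <-> p_1 = False
Both conjuncts True, so the formula holds.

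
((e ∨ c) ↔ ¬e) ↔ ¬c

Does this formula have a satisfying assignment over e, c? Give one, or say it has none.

e = True, c = True

  ((e ∨ c) ↔ ¬e) ↔ ¬c = True
    (e ∨ c) ↔ ¬e = False
      e ∨ c = True
      ¬e = False
    ¬c = False
The formula evaluates to True.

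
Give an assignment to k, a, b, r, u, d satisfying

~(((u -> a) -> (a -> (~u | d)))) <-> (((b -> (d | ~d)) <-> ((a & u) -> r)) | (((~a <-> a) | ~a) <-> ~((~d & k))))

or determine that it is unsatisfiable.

k = True; a = True; b = False; r = False; u = True; d = False

  ~(((u -> a) -> (a -> (~u | d)))) <-> (((b -> (d | ~d)) <-> ((a & u) -> r)) | (((~a <-> a) | ~a) <-> ~((~d & k)))) = True
    ~(((u -> a) -> (a -> (~u | d)))) = True
      (u -> a) -> (a -> (~u | d)) = False
        u -> a = True
        a -> (~u | d) = False
          ~u | d = False
            ~u = False
    ((b -> (d | ~d)) <-> ((a & u) -> r)) | (((~a <-> a) | ~a) <-> ~((~d & k))) = True
      (b -> (d | ~d)) <-> ((a & u) -> r) = False
        b -> (d | ~d) = True
          d | ~d = True
            ~d = True
        (a & u) -> r = False
          a & u = True
      ((~a <-> a) | ~a) <-> ~((~d & k)) = True
        (~a <-> a) | ~a = False
          ~a <-> a = False
            ~a = False
          ~a = False
        ~((~d & k)) = False
          ~d & k = True
            ~d = True
The formula evaluates to True.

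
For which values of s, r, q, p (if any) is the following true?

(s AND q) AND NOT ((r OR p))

s=T, r=F, q=T, p=F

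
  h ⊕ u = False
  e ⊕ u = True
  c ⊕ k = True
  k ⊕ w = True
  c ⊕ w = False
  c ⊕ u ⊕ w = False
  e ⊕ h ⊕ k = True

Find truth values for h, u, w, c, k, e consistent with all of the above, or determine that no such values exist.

h: False; u: False; w: True; c: True; k: False; e: True

h ⊕ u = F ⊕ F = False ✓
e ⊕ u = T ⊕ F = True ✓
c ⊕ k = T ⊕ F = True ✓
k ⊕ w = F ⊕ T = True ✓
c ⊕ w = T ⊕ T = False ✓
c ⊕ u ⊕ w = T ⊕ F ⊕ T = False ✓
e ⊕ h ⊕ k = T ⊕ F ⊕ F = True ✓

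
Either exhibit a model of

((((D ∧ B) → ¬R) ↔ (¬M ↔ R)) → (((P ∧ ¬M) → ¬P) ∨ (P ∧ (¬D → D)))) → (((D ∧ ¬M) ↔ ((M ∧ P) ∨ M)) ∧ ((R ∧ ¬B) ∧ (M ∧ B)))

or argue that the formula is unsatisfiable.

M: False, B: True, D: False, R: True, P: True

  ((((D ∧ B) → ¬R) ↔ (¬M ↔ R)) → (((P ∧ ¬M) → ¬P) ∨ (P ∧ (¬D → D)))) → (((D ∧ ¬M) ↔ ((M ∧ P) ∨ M)) ∧ ((R ∧ ¬B) ∧ (M ∧ B))) = True
    (((D ∧ B) → ¬R) ↔ (¬M ↔ R)) → (((P ∧ ¬M) → ¬P) ∨ (P ∧ (¬D → D))) = False
      ((D ∧ B) → ¬R) ↔ (¬M ↔ R) = True
        (D ∧ B) → ¬R = True
          D ∧ B = False
          ¬R = False
        ¬M ↔ R = True
          ¬M = True
      ((P ∧ ¬M) → ¬P) ∨ (P ∧ (¬D → D)) = False
        (P ∧ ¬M) → ¬P = False
          P ∧ ¬M = True
            ¬M = True
          ¬P = False
        P ∧ (¬D → D) = False
          ¬D → D = False
            ¬D = True
    ((D ∧ ¬M) ↔ ((M ∧ P) ∨ M)) ∧ ((R ∧ ¬B) ∧ (M ∧ B)) = False
      (D ∧ ¬M) ↔ ((M ∧ P) ∨ M) = True
        D ∧ ¬M = False
          ¬M = True
        (M ∧ P) ∨ M = False
          M ∧ P = False
      (R ∧ ¬B) ∧ (M ∧ B) = False
        R ∧ ¬B = False
          ¬B = False
        M ∧ B = False
The formula evaluates to True.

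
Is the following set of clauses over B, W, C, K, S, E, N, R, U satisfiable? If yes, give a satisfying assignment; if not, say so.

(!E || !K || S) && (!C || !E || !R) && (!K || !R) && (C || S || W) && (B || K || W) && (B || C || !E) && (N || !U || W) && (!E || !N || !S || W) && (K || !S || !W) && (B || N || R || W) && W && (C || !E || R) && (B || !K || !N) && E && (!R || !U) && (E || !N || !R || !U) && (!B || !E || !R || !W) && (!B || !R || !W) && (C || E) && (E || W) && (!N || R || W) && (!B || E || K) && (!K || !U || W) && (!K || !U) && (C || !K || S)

Unit clause (W) forces W = True.
Unit clause (E) forces E = True.
Set B = False.
  then (B || C || !E) forces C = True.
  then (!C || !E || !R) forces R = False.
Set K = False.
  then (K || !S || !W) forces S = False.
Set N = False.
Set U = False.
All clauses satisfied.

B=F, W=T, C=T, K=F, S=F, E=T, N=F, R=F, U=F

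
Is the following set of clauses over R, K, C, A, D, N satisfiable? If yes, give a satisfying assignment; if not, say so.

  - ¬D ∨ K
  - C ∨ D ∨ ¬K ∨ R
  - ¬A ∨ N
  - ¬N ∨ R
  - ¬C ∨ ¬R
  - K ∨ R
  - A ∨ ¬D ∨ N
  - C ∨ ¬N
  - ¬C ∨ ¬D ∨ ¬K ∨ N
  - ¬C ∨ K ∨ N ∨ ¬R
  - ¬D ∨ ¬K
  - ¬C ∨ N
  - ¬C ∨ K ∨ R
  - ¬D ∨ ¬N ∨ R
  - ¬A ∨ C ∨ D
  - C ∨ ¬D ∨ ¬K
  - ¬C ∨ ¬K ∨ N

R=T, K=F, C=F, A=F, D=F, N=F

Set R = True.
  then (¬C ∨ ¬R) forces C = False.
  then (C ∨ ¬N) forces N = False.
  then (¬A ∨ N) forces A = False.
  then (A ∨ ¬D ∨ N) forces D = False.
Set K = False.
All clauses satisfied.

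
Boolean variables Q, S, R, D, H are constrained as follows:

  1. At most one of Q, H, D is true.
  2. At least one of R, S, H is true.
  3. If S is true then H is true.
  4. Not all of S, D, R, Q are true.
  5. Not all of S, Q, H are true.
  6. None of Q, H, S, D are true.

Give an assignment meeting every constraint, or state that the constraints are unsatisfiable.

Q: False, S: False, R: True, D: False, H: False

  (1) {Q, H, D}: 0 true — at most one ✓
  (2) {R, S, H}: 1 true — at least one ✓
  (3) S=F ⇒ H: vacuous ✓
  (4) {S, D, R, Q}: 1/4 true — not all ✓
  (5) {S, Q, H}: 0/3 true — not all ✓
  (6) {Q, H, S, D}: 0 true — none ✓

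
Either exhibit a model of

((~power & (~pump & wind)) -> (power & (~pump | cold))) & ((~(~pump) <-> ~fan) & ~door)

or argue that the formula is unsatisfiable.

power = True; pump = False; wind = False; cold = False; door = False; fan = True

  (~power & (~pump & wind)) -> (power & (~pump | cold)) = True
    ~power & (~pump & wind) = False
      ~power = False
      ~pump & wind = False
        ~pump = True
    power & (~pump | cold) = True
      ~pump | cold = True
        ~pump = True
  (~(~pump) <-> ~fan) & ~door = True
    ~(~pump) <-> ~fan = True
      ~(~pump) = False
        ~pump = True
      ~fan = False
    ~door = True
Both conjuncts True, so the formula holds.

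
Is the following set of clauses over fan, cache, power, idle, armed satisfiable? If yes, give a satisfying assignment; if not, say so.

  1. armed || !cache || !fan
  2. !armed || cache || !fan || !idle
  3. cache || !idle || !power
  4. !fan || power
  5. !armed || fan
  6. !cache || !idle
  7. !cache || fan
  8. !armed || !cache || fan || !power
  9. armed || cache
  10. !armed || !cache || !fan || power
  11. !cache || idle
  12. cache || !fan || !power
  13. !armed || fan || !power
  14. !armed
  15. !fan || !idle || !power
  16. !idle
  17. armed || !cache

No satisfying assignment exists.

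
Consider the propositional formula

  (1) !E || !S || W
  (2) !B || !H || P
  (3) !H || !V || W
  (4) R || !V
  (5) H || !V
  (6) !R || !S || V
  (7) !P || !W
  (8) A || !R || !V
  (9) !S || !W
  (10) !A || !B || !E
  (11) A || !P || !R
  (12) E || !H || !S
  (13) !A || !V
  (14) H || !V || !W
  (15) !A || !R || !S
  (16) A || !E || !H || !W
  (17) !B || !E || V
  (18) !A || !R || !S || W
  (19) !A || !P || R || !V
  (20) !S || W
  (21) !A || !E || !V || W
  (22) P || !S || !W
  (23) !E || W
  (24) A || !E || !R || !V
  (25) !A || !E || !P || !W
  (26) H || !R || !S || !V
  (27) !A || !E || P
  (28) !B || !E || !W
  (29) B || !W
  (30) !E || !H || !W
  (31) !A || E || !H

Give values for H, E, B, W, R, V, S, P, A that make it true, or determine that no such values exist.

H=F, E=F, B=F, W=F, R=T, V=F, S=F, P=T, A=T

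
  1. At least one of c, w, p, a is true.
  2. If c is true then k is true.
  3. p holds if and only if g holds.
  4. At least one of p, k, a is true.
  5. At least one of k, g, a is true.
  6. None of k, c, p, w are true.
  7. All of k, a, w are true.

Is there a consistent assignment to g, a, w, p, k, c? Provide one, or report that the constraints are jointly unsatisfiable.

Unsatisfiable

Case w = True:
  Constraint (6) is violated (w=T) — contradiction.
Case w = False:
  Constraint (7) is violated (w=F) — contradiction.
Both cases fail — unsatisfiable.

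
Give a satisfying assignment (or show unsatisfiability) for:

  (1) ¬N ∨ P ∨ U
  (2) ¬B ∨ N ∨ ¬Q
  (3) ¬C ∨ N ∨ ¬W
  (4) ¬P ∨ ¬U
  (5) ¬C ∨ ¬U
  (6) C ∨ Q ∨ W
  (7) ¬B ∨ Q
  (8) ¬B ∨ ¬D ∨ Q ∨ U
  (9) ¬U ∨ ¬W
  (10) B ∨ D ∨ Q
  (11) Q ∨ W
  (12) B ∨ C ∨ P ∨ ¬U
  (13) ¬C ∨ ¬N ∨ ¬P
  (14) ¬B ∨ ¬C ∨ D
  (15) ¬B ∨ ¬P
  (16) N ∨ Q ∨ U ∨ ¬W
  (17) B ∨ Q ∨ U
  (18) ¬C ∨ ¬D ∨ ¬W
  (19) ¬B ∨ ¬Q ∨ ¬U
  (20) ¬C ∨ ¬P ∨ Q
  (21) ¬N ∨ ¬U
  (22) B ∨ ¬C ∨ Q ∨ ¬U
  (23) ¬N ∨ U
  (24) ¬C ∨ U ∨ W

W = False; Q = True; C = False; P = True; N = False; U = False; B = False; D = False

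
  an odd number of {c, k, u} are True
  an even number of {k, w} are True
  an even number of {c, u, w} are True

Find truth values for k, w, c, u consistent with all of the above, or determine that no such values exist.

The formula is unsatisfiable.

Adding constraints 1, 2, 3 mod 2: every variable appears an even number of times on the left, so the left side is 0.
But the right sides sum to 1 (mod 2). 0 ≠ 1 — the system is inconsistent.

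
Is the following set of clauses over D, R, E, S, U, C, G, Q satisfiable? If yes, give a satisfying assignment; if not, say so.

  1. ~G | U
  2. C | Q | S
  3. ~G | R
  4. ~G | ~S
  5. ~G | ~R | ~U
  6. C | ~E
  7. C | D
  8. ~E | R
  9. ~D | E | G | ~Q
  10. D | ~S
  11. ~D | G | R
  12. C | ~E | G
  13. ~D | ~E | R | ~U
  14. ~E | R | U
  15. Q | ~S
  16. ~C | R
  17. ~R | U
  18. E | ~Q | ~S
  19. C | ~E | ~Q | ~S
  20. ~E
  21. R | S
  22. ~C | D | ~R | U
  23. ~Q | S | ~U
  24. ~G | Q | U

D: True; R: True; E: False; S: False; U: True; C: True; G: False; Q: False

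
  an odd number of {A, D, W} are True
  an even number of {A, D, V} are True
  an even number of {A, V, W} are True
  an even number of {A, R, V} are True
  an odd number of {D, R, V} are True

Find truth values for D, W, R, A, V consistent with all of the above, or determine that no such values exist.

D = False, W = False, R = False, A = True, V = True

{A, D, W}: 1 true → odd ✓
{A, D, V}: 2 true → even ✓
{A, V, W}: 2 true → even ✓
{A, R, V}: 2 true → even ✓
{D, R, V}: 1 true → odd ✓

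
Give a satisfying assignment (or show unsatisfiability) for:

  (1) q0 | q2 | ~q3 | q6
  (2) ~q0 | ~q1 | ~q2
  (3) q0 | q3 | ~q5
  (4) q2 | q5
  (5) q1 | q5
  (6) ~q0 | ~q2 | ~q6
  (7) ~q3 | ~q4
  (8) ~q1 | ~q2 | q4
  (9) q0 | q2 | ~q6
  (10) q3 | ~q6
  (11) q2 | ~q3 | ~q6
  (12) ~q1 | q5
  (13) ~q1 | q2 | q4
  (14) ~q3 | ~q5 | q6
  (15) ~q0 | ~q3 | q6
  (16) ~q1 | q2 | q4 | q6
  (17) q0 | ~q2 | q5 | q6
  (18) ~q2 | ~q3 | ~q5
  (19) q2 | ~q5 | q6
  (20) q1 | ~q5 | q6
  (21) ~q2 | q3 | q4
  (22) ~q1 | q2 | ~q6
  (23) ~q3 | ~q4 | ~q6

The formula is unsatisfiable.

Case q5 = True:
  If q2 = True:
    (~q2 | ~q3 | ~q5) forces q3 = False.
    (q0 | q3 | ~q5) forces q0 = True.
    (~q0 | ~q1 | ~q2) forces q1 = False.
    (~q0 | ~q2 | ~q6) forces q6 = False.
    clause (q1 | ~q5 | q6) is falsified.
  If q2 = False:
    (q2 | ~q5 | q6) forces q6 = True.
    (q0 | q2 | ~q6) forces q0 = True.
    (q3 | ~q6) forces q3 = True.
    clause (q2 | ~q3 | ~q6) is falsified.
  Every sub-case reaches a contradiction.
Case q5 = False:
  (q2 | q5) forces q2 = True.
  (q1 | q5) forces q1 = True.
  Clause (~q1 | q5) is falsified — contradiction.
Both cases fail, so the formula is unsatisfiable.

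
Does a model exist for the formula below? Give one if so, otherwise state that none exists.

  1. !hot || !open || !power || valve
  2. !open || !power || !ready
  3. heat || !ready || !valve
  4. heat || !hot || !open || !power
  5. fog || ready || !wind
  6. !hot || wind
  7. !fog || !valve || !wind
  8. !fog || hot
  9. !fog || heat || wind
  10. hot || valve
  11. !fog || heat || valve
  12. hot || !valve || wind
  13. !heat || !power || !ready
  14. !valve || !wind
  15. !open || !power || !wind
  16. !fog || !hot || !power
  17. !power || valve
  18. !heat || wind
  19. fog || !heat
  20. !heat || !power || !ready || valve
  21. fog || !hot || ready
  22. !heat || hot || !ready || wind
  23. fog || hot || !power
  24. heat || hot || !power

Try hot = False:
  (!fog || hot) forces fog = False.
  (hot || valve) forces valve = True.
  (hot || !valve || wind) forces wind = True.
  clause (!valve || !wind) is falsified — backtrack.
So hot = True.
  then (!hot || wind) forces wind = True.
  then (!valve || !wind) forces valve = False.
  then (!power || valve) forces power = False.
Set fog = True.
  then (!fog || heat || valve) forces heat = True.
Set open = False.
Set ready = False.
All clauses satisfied.

hot: True, fog: True, open: False, valve: False, heat: True, power: False, ready: False, wind: True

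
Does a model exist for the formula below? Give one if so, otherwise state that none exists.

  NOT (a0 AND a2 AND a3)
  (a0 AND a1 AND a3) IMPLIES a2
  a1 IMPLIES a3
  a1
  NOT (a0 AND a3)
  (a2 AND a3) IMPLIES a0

a0 = False, a1 = True, a2 = False, a3 = True

Unit clause (a1) forces a1 = True.
In (NOT a1 OR a3) only a3 is left, so a3 = True.
In (NOT a0 OR NOT a3) only NOT a0 is left, so a0 = False.
In (a0 OR NOT a2 OR NOT a3) only NOT a2 is left, so a2 = False.
Check each clause:
  (a1): a1 holds.
  (NOT a1 OR a3): a3 holds.
  (NOT a0 OR NOT a2 OR NOT a3): NOT a0 holds.
  (a0 OR NOT a2 OR NOT a3): NOT a2 holds.
  (NOT a0 OR NOT a1 OR a2 OR NOT a3): NOT a0 holds.
  (NOT a0 OR NOT a3): NOT a0 holds.
All clauses satisfied.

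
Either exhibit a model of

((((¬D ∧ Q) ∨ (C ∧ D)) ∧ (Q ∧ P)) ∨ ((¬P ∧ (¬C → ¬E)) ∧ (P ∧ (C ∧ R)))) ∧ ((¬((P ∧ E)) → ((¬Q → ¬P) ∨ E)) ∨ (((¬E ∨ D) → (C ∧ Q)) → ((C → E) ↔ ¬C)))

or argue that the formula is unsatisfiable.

R: False, Q: True, E: False, D: False, C: True, P: True

  (((¬D ∧ Q) ∨ (C ∧ D)) ∧ (Q ∧ P)) ∨ ((¬P ∧ (¬C → ¬E)) ∧ (P ∧ (C ∧ R))) = True
    ((¬D ∧ Q) ∨ (C ∧ D)) ∧ (Q ∧ P) = True
      (¬D ∧ Q) ∨ (C ∧ D) = True
        ¬D ∧ Q = True
          ¬D = True
        C ∧ D = False
      Q ∧ P = True
    (¬P ∧ (¬C → ¬E)) ∧ (P ∧ (C ∧ R)) = False
      ¬P ∧ (¬C → ¬E) = False
        ¬P = False
        ¬C → ¬E = True
          ¬C = False
          ¬E = True
      P ∧ (C ∧ R) = False
        C ∧ R = False
  (¬((P ∧ E)) → ((¬Q → ¬P) ∨ E)) ∨ (((¬E ∨ D) → (C ∧ Q)) → ((C → E) ↔ ¬C)) = True
    ¬((P ∧ E)) → ((¬Q → ¬P) ∨ E) = True
      ¬((P ∧ E)) = True
        P ∧ E = False
      (¬Q → ¬P) ∨ E = True
        ¬Q → ¬P = True
          ¬Q = False
          ¬P = False
    ((¬E ∨ D) → (C ∧ Q)) → ((C → E) ↔ ¬C) = True
      (¬E ∨ D) → (C ∧ Q) = True
        ¬E ∨ D = True
          ¬E = True
        C ∧ Q = True
      (C → E) ↔ ¬C = True
        C → E = False
        ¬C = False
Both conjuncts True, so the formula holds.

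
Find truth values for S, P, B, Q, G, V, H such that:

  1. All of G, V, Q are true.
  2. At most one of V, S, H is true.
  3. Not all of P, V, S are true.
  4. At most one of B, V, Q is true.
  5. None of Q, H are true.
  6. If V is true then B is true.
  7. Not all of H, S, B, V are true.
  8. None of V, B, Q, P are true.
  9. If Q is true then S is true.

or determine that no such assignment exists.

UNSATISFIABLE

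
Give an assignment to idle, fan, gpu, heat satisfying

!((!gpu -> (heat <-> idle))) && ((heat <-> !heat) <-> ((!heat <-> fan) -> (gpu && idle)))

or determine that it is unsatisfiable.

idle = True, fan = True, gpu = False, heat = False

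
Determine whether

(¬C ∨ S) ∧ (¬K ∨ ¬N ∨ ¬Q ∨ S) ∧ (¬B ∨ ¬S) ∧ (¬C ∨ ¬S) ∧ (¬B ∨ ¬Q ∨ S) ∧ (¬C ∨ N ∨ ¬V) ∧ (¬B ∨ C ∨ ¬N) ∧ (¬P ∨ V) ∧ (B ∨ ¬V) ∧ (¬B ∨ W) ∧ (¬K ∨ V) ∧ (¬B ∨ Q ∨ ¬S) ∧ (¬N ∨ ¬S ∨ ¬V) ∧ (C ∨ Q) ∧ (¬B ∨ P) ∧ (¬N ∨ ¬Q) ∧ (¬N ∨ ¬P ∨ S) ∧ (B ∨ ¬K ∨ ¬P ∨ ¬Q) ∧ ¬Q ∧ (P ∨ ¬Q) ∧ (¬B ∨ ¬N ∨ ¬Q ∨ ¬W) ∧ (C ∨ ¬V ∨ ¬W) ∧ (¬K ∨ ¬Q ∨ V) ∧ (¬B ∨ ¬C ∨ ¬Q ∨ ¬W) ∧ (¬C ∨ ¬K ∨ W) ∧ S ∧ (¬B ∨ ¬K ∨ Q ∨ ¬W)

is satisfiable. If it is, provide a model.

The formula is unsatisfiable.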